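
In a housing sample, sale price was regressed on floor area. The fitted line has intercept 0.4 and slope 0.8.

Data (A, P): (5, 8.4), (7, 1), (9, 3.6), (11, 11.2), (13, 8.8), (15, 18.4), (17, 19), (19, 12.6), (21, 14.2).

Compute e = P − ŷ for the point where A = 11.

ŷ = 0.4 + 0.8·11 = 9.2
e = 11.2 − 9.2 = 2

e = 2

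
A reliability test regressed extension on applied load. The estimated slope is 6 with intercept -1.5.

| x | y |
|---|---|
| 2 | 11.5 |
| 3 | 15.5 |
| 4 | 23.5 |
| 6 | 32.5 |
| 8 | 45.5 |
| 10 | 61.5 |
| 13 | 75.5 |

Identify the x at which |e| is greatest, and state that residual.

x=2: ŷ = -1.5 + 6·2 = 10.5; e = 11.5 − 10.5 = 1
x=3: ŷ = -1.5 + 6·3 = 16.5; e = 15.5 − 16.5 = -1
x=4: ŷ = -1.5 + 6·4 = 22.5; e = 23.5 − 22.5 = 1
x=6: ŷ = -1.5 + 6·6 = 34.5; e = 32.5 − 34.5 = -2
x=8: ŷ = -1.5 + 6·8 = 46.5; e = 45.5 − 46.5 = -1
x=10: ŷ = -1.5 + 6·10 = 58.5; e = 61.5 − 58.5 = 3
x=13: ŷ = -1.5 + 6·13 = 76.5; e = 75.5 − 76.5 = -1
Largest |e| is 3 at x = 10, residual 3.

x = 10, e = 3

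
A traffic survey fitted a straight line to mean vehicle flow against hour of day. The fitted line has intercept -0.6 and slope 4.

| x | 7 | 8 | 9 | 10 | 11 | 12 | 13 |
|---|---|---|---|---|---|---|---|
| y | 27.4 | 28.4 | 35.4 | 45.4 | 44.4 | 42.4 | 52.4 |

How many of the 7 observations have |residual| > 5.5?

1

x=7: ŷ = -0.6 + 4·7 = 27.4; e = 27.4 − 27.4 = 0
x=8: ŷ = -0.6 + 4·8 = 31.4; e = 28.4 − 31.4 = -3
x=9: ŷ = -0.6 + 4·9 = 35.4; e = 35.4 − 35.4 = 0
x=10: ŷ = -0.6 + 4·10 = 39.4; e = 45.4 − 39.4 = 6
x=11: ŷ = -0.6 + 4·11 = 43.4; e = 44.4 − 43.4 = 1
x=12: ŷ = -0.6 + 4·12 = 47.4; e = 42.4 − 47.4 = -5
x=13: ŷ = -0.6 + 4·13 = 51.4; e = 52.4 − 51.4 = 1
|e| > 5.5: x=10 (|e|=6) → 1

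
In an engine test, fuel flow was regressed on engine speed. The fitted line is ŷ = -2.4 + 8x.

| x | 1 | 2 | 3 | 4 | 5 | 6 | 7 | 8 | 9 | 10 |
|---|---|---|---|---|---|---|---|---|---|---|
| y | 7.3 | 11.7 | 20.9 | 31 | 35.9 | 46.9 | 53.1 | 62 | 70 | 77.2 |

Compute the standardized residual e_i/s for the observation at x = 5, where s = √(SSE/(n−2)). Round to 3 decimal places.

-1.273

x=1: ŷ = -2.4 + 8·1 = 5.6; e = 7.3 − 5.6 = 1.7
x=2: ŷ = -2.4 + 8·2 = 13.6; e = 11.7 − 13.6 = -1.9
x=3: ŷ = -2.4 + 8·3 = 21.6; e = 20.9 − 21.6 = -0.7
x=4: ŷ = -2.4 + 8·4 = 29.6; e = 31 − 29.6 = 1.4
x=5: ŷ = -2.4 + 8·5 = 37.6; e = 35.9 − 37.6 = -1.7
x=6: ŷ = -2.4 + 8·6 = 45.6; e = 46.9 − 45.6 = 1.3
x=7: ŷ = -2.4 + 8·7 = 53.6; e = 53.1 − 53.6 = -0.5
x=8: ŷ = -2.4 + 8·8 = 61.6; e = 62 − 61.6 = 0.4
x=9: ŷ = -2.4 + 8·9 = 69.6; e = 70 − 69.6 = 0.4
x=10: ŷ = -2.4 + 8·10 = 77.6; e = 77.2 − 77.6 = -0.4
SSE = 2.89 + 3.61 + 0.49 + 1.96 + 2.89 + 1.69 + 0.25 + 0.16 + 0.16 + 0.16 = 14.26
s = √(14.26/8) = 1.3351
e/s = -1.7 / 1.3351 = -1.273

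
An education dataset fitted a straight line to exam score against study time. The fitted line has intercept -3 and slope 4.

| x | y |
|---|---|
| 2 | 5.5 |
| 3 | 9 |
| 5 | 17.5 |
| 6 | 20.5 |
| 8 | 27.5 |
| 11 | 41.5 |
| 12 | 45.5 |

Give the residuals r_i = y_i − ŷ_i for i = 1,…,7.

x=2: ŷ = -3 + 4·2 = 5; r = 5.5 − 5 = 0.5
x=3: ŷ = -3 + 4·3 = 9; r = 9 − 9 = 0
x=5: ŷ = -3 + 4·5 = 17; r = 17.5 − 17 = 0.5
x=6: ŷ = -3 + 4·6 = 21; r = 20.5 − 21 = -0.5
x=8: ŷ = -3 + 4·8 = 29; r = 27.5 − 29 = -1.5
x=11: ŷ = -3 + 4·11 = 41; r = 41.5 − 41 = 0.5
x=12: ŷ = -3 + 4·12 = 45; r = 45.5 − 45 = 0.5

0.5, 0, 0.5, -0.5, -1.5, 0.5, 0.5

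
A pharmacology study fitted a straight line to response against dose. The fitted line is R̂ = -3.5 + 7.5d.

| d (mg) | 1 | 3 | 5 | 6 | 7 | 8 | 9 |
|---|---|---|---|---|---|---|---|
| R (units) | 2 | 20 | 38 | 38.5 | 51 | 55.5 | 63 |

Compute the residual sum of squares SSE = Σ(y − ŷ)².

SSE = 36

d=1: R̂ = -3.5 + 7.5·1 = 4; e = 2 − 4 = -2
d=3: R̂ = -3.5 + 7.5·3 = 19; e = 20 − 19 = 1
d=5: R̂ = -3.5 + 7.5·5 = 34; e = 38 − 34 = 4
d=6: R̂ = -3.5 + 7.5·6 = 41.5; e = 38.5 − 41.5 = -3
d=7: R̂ = -3.5 + 7.5·7 = 49; e = 51 − 49 = 2
d=8: R̂ = -3.5 + 7.5·8 = 56.5; e = 55.5 − 56.5 = -1
d=9: R̂ = -3.5 + 7.5·9 = 64; e = 63 − 64 = -1
SSE = 4 + 1 + 16 + 9 + 4 + 1 + 1 = 36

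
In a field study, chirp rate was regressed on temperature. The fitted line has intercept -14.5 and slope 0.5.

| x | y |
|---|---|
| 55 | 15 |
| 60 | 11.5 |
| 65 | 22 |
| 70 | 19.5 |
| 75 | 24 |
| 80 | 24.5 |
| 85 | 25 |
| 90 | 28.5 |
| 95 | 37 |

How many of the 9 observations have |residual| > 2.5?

4

x=55: ŷ = -14.5 + 0.5·55 = 13; r = 15 − 13 = 2
x=60: ŷ = -14.5 + 0.5·60 = 15.5; r = 11.5 − 15.5 = -4
x=65: ŷ = -14.5 + 0.5·65 = 18; r = 22 − 18 = 4
x=70: ŷ = -14.5 + 0.5·70 = 20.5; r = 19.5 − 20.5 = -1
x=75: ŷ = -14.5 + 0.5·75 = 23; r = 24 − 23 = 1
x=80: ŷ = -14.5 + 0.5·80 = 25.5; r = 24.5 − 25.5 = -1
x=85: ŷ = -14.5 + 0.5·85 = 28; r = 25 − 28 = -3
x=90: ŷ = -14.5 + 0.5·90 = 30.5; r = 28.5 − 30.5 = -2
x=95: ŷ = -14.5 + 0.5·95 = 33; r = 37 − 33 = 4
|r| > 2.5: x=60 (|r|=4), x=65 (|r|=4), x=85 (|r|=3), x=95 (|r|=4) → 4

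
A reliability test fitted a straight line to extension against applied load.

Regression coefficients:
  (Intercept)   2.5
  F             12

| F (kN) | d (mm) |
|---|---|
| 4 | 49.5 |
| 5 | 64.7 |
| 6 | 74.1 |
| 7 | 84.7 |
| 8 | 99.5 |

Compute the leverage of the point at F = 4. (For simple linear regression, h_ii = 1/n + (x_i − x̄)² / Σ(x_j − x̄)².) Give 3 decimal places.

F̄ = (4 + 5 + 6 + 7 + 8)/5 = 6
Σ(F − F̄)² = 4 + 1 + 0 + 1 + 4 = 10
h = 1/5 + (-2)²/10 = 0.2 + 0.4 = 0.600

h = 0.600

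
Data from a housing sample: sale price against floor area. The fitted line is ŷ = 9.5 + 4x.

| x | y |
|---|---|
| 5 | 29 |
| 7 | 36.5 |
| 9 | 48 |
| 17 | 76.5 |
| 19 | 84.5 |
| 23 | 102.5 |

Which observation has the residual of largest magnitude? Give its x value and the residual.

x = 9, r = 2.5

x=5: ŷ = 9.5 + 4·5 = 29.5; r = 29 − 29.5 = -0.5
x=7: ŷ = 9.5 + 4·7 = 37.5; r = 36.5 − 37.5 = -1
x=9: ŷ = 9.5 + 4·9 = 45.5; r = 48 − 45.5 = 2.5
x=17: ŷ = 9.5 + 4·17 = 77.5; r = 76.5 − 77.5 = -1
x=19: ŷ = 9.5 + 4·19 = 85.5; r = 84.5 − 85.5 = -1
x=23: ŷ = 9.5 + 4·23 = 101.5; r = 102.5 − 101.5 = 1
Largest |r| is 2.5 at x = 9, residual 2.5.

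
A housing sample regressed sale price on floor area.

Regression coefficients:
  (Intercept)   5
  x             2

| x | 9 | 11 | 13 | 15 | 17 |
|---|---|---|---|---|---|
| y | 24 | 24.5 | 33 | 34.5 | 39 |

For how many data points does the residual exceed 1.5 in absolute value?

x=9: ŷ = 5 + 2·9 = 23; r = 24 − 23 = 1
x=11: ŷ = 5 + 2·11 = 27; r = 24.5 − 27 = -2.5
x=13: ŷ = 5 + 2·13 = 31; r = 33 − 31 = 2
x=15: ŷ = 5 + 2·15 = 35; r = 34.5 − 35 = -0.5
x=17: ŷ = 5 + 2·17 = 39; r = 39 − 39 = 0
|r| > 1.5: x=11 (|r|=2.5), x=13 (|r|=2) → 2

2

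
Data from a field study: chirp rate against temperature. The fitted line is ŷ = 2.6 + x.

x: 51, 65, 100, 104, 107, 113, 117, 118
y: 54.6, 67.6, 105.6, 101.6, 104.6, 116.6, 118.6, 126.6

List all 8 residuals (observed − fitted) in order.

1, 0, 3, -5, -5, 1, -1, 6

x=51: ŷ = 2.6 + 51 = 53.6; e = 54.6 − 53.6 = 1
x=65: ŷ = 2.6 + 65 = 67.6; e = 67.6 − 67.6 = 0
x=100: ŷ = 2.6 + 100 = 102.6; e = 105.6 − 102.6 = 3
x=104: ŷ = 2.6 + 104 = 106.6; e = 101.6 − 106.6 = -5
x=107: ŷ = 2.6 + 107 = 109.6; e = 104.6 − 109.6 = -5
x=113: ŷ = 2.6 + 113 = 115.6; e = 116.6 − 115.6 = 1
x=117: ŷ = 2.6 + 117 = 119.6; e = 118.6 − 119.6 = -1
x=118: ŷ = 2.6 + 118 = 120.6; e = 126.6 − 120.6 = 6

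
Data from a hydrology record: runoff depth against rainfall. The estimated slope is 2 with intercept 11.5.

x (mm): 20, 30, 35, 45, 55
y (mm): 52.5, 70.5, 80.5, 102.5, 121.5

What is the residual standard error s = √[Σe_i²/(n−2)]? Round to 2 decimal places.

s = 1.15

x=20: ŷ = 11.5 + 2·20 = 51.5; e = 52.5 − 51.5 = 1
x=30: ŷ = 11.5 + 2·30 = 71.5; e = 70.5 − 71.5 = -1
x=35: ŷ = 11.5 + 2·35 = 81.5; e = 80.5 − 81.5 = -1
x=45: ŷ = 11.5 + 2·45 = 101.5; e = 102.5 − 101.5 = 1
x=55: ŷ = 11.5 + 2·55 = 121.5; e = 121.5 − 121.5 = 0
SSE = 1 + 1 + 1 + 1 + 0 = 4
s = √(4/3) = √1.33333 ≈ 1.15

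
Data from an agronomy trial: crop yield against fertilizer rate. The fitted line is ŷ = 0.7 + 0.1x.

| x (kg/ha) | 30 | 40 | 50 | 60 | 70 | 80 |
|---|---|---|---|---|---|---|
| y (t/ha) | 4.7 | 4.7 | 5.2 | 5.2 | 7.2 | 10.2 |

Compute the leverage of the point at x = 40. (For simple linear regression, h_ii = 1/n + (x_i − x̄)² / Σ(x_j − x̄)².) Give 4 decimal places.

x̄ = (30 + 40 + 50 + 60 + 70 + 80)/6 = 55
Σ(x − x̄)² = 625 + 225 + 25 + 25 + 225 + 625 = 1750
h = 1/6 + (-15)²/1750 = 0.166667 + 0.128571 = 0.2952

h = 0.2952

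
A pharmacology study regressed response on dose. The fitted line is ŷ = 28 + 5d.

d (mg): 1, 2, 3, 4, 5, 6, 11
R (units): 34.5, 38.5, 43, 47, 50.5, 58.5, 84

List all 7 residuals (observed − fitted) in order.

d=1: ŷ = 28 + 5·1 = 33; e = 34.5 − 33 = 1.5
d=2: ŷ = 28 + 5·2 = 38; e = 38.5 − 38 = 0.5
d=3: ŷ = 28 + 5·3 = 43; e = 43 − 43 = 0
d=4: ŷ = 28 + 5·4 = 48; e = 47 − 48 = -1
d=5: ŷ = 28 + 5·5 = 53; e = 50.5 − 53 = -2.5
d=6: ŷ = 28 + 5·6 = 58; e = 58.5 − 58 = 0.5
d=11: ŷ = 28 + 5·11 = 83; e = 84 − 83 = 1

1.5, 0.5, 0, -1, -2.5, 0.5, 1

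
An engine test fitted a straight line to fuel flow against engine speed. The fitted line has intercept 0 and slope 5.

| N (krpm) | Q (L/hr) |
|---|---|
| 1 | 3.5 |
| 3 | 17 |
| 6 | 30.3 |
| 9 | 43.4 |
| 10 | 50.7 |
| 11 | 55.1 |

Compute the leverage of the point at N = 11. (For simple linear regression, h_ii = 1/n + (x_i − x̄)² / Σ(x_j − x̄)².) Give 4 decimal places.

N̄ = (1 + 3 + 6 + 9 + 10 + 11)/6 = 6.66667
Σ(N − N̄)² = 32.1111 + 13.4444 + 0.444444 + 5.44444 + 11.1111 + 18.7778 = 81.3333
h = 1/6 + (4.33333)²/81.3333 = 0.166667 + 0.230874 = 0.3975

h = 0.3975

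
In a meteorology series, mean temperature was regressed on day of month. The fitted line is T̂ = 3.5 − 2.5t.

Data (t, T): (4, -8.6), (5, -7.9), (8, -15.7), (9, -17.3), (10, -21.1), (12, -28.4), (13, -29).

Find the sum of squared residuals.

t=4: T̂ = 3.5 − 2.5·4 = -6.5; e = -8.6 − (-6.5) = -2.1
t=5: T̂ = 3.5 − 2.5·5 = -9; e = -7.9 − (-9) = 1.1
t=8: T̂ = 3.5 − 2.5·8 = -16.5; e = -15.7 − (-16.5) = 0.8
t=9: T̂ = 3.5 − 2.5·9 = -19; e = -17.3 − (-19) = 1.7
t=10: T̂ = 3.5 − 2.5·10 = -21.5; e = -21.1 − (-21.5) = 0.4
t=12: T̂ = 3.5 − 2.5·12 = -26.5; e = -28.4 − (-26.5) = -1.9
t=13: T̂ = 3.5 − 2.5·13 = -29; e = -29 − (-29) = 0
SSE = 4.41 + 1.21 + 0.64 + 2.89 + 0.16 + 3.61 + 0 = 12.92

SSE = 12.92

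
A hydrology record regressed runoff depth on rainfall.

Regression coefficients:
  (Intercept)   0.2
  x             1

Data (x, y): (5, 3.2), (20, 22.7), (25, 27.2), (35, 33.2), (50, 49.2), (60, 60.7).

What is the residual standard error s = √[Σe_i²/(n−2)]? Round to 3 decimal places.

s = 2.208

x=5: ŷ = 0.2 + 5 = 5.2; e = 3.2 − 5.2 = -2
x=20: ŷ = 0.2 + 20 = 20.2; e = 22.7 − 20.2 = 2.5
x=25: ŷ = 0.2 + 25 = 25.2; e = 27.2 − 25.2 = 2
x=35: ŷ = 0.2 + 35 = 35.2; e = 33.2 − 35.2 = -2
x=50: ŷ = 0.2 + 50 = 50.2; e = 49.2 − 50.2 = -1
x=60: ŷ = 0.2 + 60 = 60.2; e = 60.7 − 60.2 = 0.5
SSE = 4 + 6.25 + 4 + 4 + 1 + 0.25 = 19.5
s = √(19.5/4) = √4.875 ≈ 2.208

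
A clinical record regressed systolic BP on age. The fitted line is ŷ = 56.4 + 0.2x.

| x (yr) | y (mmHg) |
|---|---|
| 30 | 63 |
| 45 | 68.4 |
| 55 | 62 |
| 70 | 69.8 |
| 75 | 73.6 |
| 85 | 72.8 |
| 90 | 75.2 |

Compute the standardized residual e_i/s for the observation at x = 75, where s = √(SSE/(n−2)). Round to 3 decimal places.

x=30: ŷ = 56.4 + 0.2·30 = 62.4; e = 63 − 62.4 = 0.6
x=45: ŷ = 56.4 + 0.2·45 = 65.4; e = 68.4 − 65.4 = 3
x=55: ŷ = 56.4 + 0.2·55 = 67.4; e = 62 − 67.4 = -5.4
x=70: ŷ = 56.4 + 0.2·70 = 70.4; e = 69.8 − 70.4 = -0.6
x=75: ŷ = 56.4 + 0.2·75 = 71.4; e = 73.6 − 71.4 = 2.2
x=85: ŷ = 56.4 + 0.2·85 = 73.4; e = 72.8 − 73.4 = -0.6
x=90: ŷ = 56.4 + 0.2·90 = 74.4; e = 75.2 − 74.4 = 0.8
SSE = 0.36 + 9 + 29.16 + 0.36 + 4.84 + 0.36 + 0.64 = 44.72
s = √(44.72/5) = 2.99065
e/s = 2.2 / 2.99065 = 0.736

0.736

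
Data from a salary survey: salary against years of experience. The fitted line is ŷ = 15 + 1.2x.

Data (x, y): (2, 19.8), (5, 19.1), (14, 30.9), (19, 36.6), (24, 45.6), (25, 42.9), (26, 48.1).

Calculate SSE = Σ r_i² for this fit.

SSE = 22.88

x=2: ŷ = 15 + 1.2·2 = 17.4; r = 19.8 − 17.4 = 2.4
x=5: ŷ = 15 + 1.2·5 = 21; r = 19.1 − 21 = -1.9
x=14: ŷ = 15 + 1.2·14 = 31.8; r = 30.9 − 31.8 = -0.9
x=19: ŷ = 15 + 1.2·19 = 37.8; r = 36.6 − 37.8 = -1.2
x=24: ŷ = 15 + 1.2·24 = 43.8; r = 45.6 − 43.8 = 1.8
x=25: ŷ = 15 + 1.2·25 = 45; r = 42.9 − 45 = -2.1
x=26: ŷ = 15 + 1.2·26 = 46.2; r = 48.1 − 46.2 = 1.9
SSE = 5.76 + 3.61 + 0.81 + 1.44 + 3.24 + 4.41 + 3.61 = 22.88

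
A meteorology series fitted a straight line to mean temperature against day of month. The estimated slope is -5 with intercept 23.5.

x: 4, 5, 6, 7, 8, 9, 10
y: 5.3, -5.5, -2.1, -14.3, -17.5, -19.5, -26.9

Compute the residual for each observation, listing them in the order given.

x=4: ŷ = 23.5 − 5·4 = 3.5; e = 5.3 − 3.5 = 1.8
x=5: ŷ = 23.5 − 5·5 = -1.5; e = -5.5 − (-1.5) = -4
x=6: ŷ = 23.5 − 5·6 = -6.5; e = -2.1 − (-6.5) = 4.4
x=7: ŷ = 23.5 − 5·7 = -11.5; e = -14.3 − (-11.5) = -2.8
x=8: ŷ = 23.5 − 5·8 = -16.5; e = -17.5 − (-16.5) = -1
x=9: ŷ = 23.5 − 5·9 = -21.5; e = -19.5 − (-21.5) = 2
x=10: ŷ = 23.5 − 5·10 = -26.5; e = -26.9 − (-26.5) = -0.4

1.8, -4, 4.4, -2.8, -1, 2, -0.4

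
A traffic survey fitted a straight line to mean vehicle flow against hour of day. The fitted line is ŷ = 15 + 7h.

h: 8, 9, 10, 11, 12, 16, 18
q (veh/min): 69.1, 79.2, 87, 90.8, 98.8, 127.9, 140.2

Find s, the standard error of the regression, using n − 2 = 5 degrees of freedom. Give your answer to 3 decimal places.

s = 1.548

h=8: ŷ = 15 + 7·8 = 71; e = 69.1 − 71 = -1.9
h=9: ŷ = 15 + 7·9 = 78; e = 79.2 − 78 = 1.2
h=10: ŷ = 15 + 7·10 = 85; e = 87 − 85 = 2
h=11: ŷ = 15 + 7·11 = 92; e = 90.8 − 92 = -1.2
h=12: ŷ = 15 + 7·12 = 99; e = 98.8 − 99 = -0.2
h=16: ŷ = 15 + 7·16 = 127; e = 127.9 − 127 = 0.9
h=18: ŷ = 15 + 7·18 = 141; e = 140.2 − 141 = -0.8
SSE = 3.61 + 1.44 + 4 + 1.44 + 0.04 + 0.81 + 0.64 = 11.98
s = √(11.98/5) = √2.396 ≈ 1.548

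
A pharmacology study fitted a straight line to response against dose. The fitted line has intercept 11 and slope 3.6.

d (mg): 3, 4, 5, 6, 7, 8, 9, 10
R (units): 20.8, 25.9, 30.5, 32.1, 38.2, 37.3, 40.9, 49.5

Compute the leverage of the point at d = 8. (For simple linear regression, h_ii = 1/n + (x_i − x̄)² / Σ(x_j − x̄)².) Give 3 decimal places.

d̄ = (3 + 4 + 5 + 6 + 7 + 8 + 9 + 10)/8 = 6.5
Σ(d − d̄)² = 12.25 + 6.25 + 2.25 + 0.25 + 0.25 + 2.25 + 6.25 + 12.25 = 42
h = 1/8 + (1.5)²/42 = 0.125 + 0.0535714 = 0.179

h = 0.179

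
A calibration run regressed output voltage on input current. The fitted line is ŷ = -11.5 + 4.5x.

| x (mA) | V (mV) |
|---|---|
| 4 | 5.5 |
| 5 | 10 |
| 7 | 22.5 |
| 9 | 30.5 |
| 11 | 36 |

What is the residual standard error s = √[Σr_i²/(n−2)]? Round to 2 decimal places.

x=4: ŷ = -11.5 + 4.5·4 = 6.5; r = 5.5 − 6.5 = -1
x=5: ŷ = -11.5 + 4.5·5 = 11; r = 10 − 11 = -1
x=7: ŷ = -11.5 + 4.5·7 = 20; r = 22.5 − 20 = 2.5
x=9: ŷ = -11.5 + 4.5·9 = 29; r = 30.5 − 29 = 1.5
x=11: ŷ = -11.5 + 4.5·11 = 38; r = 36 − 38 = -2
SSE = 1 + 1 + 6.25 + 2.25 + 4 = 14.5
s = √(14.5/3) = √4.83333 ≈ 2.20

s = 2.20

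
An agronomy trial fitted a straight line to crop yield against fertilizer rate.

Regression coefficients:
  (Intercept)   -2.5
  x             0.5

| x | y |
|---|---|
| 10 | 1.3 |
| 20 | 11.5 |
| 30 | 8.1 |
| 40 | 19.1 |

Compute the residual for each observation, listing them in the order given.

x=10: ŷ = -2.5 + 0.5·10 = 2.5; r = 1.3 − 2.5 = -1.2
x=20: ŷ = -2.5 + 0.5·20 = 7.5; r = 11.5 − 7.5 = 4
x=30: ŷ = -2.5 + 0.5·30 = 12.5; r = 8.1 − 12.5 = -4.4
x=40: ŷ = -2.5 + 0.5·40 = 17.5; r = 19.1 − 17.5 = 1.6

-1.2, 4, -4.4, 1.6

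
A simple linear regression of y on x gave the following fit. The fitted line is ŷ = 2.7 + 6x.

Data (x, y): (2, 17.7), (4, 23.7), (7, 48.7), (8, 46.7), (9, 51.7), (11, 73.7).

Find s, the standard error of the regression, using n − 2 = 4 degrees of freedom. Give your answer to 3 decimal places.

x=2: ŷ = 2.7 + 6·2 = 14.7; e = 17.7 − 14.7 = 3
x=4: ŷ = 2.7 + 6·4 = 26.7; e = 23.7 − 26.7 = -3
x=7: ŷ = 2.7 + 6·7 = 44.7; e = 48.7 − 44.7 = 4
x=8: ŷ = 2.7 + 6·8 = 50.7; e = 46.7 − 50.7 = -4
x=9: ŷ = 2.7 + 6·9 = 56.7; e = 51.7 − 56.7 = -5
x=11: ŷ = 2.7 + 6·11 = 68.7; e = 73.7 − 68.7 = 5
SSE = 9 + 9 + 16 + 16 + 25 + 25 = 100
s = √(100/4) = √25 ≈ 5.000

s = 5.000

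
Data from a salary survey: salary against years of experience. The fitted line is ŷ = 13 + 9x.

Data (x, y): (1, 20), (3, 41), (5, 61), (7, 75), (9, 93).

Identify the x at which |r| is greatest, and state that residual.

x = 5, r = 3

x=1: ŷ = 13 + 9·1 = 22; r = 20 − 22 = -2
x=3: ŷ = 13 + 9·3 = 40; r = 41 − 40 = 1
x=5: ŷ = 13 + 9·5 = 58; r = 61 − 58 = 3
x=7: ŷ = 13 + 9·7 = 76; r = 75 − 76 = -1
x=9: ŷ = 13 + 9·9 = 94; r = 93 − 94 = -1
Largest |r| is 3 at x = 5, residual 3.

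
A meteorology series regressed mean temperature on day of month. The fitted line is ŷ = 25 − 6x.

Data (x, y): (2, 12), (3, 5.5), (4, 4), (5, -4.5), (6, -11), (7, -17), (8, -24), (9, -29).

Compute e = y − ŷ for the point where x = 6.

e = 0

ŷ = 25 − 6·6 = -11
e = -11 − (-11) = 0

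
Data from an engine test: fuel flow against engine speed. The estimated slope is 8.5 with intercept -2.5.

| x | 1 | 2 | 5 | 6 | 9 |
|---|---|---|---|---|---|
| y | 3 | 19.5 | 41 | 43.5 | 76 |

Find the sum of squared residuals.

x=1: ŷ = -2.5 + 8.5·1 = 6; e = 3 − 6 = -3
x=2: ŷ = -2.5 + 8.5·2 = 14.5; e = 19.5 − 14.5 = 5
x=5: ŷ = -2.5 + 8.5·5 = 40; e = 41 − 40 = 1
x=6: ŷ = -2.5 + 8.5·6 = 48.5; e = 43.5 − 48.5 = -5
x=9: ŷ = -2.5 + 8.5·9 = 74; e = 76 − 74 = 2
SSE = 9 + 25 + 1 + 25 + 4 = 64

SSE = 64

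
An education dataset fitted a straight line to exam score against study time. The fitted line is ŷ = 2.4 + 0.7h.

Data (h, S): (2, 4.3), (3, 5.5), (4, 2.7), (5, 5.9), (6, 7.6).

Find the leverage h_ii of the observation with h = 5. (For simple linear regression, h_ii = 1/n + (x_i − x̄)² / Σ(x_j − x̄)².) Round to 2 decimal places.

h̄ = (2 + 3 + 4 + 5 + 6)/5 = 4
Σ(h − h̄)² = 4 + 1 + 0 + 1 + 4 = 10
h = 1/5 + (1)²/10 = 0.2 + 0.1 = 0.30

h = 0.30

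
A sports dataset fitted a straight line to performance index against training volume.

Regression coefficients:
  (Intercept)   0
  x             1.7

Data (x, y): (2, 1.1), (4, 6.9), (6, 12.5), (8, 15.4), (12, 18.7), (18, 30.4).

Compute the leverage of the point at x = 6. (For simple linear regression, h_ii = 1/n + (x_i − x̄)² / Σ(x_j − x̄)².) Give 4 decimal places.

h = 0.1984

x̄ = (2 + 4 + 6 + 8 + 12 + 18)/6 = 8.33333
Σ(x − x̄)² = 40.1111 + 18.7778 + 5.44444 + 0.111111 + 13.4444 + 93.4444 = 171.333
h = 1/6 + (-2.33333)²/171.333 = 0.166667 + 0.0317769 = 0.1984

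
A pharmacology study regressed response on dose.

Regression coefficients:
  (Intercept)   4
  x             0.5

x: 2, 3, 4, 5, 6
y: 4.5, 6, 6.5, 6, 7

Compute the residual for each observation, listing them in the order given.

-0.5, 0.5, 0.5, -0.5, 0

x=2: ŷ = 4 + 0.5·2 = 5; e = 4.5 − 5 = -0.5
x=3: ŷ = 4 + 0.5·3 = 5.5; e = 6 − 5.5 = 0.5
x=4: ŷ = 4 + 0.5·4 = 6; e = 6.5 − 6 = 0.5
x=5: ŷ = 4 + 0.5·5 = 6.5; e = 6 − 6.5 = -0.5
x=6: ŷ = 4 + 0.5·6 = 7; e = 7 − 7 = 0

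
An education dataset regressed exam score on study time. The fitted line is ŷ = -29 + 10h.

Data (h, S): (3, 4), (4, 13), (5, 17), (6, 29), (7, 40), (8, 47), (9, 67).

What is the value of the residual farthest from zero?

e = 6

h=3: ŷ = -29 + 10·3 = 1; e = 4 − 1 = 3
h=4: ŷ = -29 + 10·4 = 11; e = 13 − 11 = 2
h=5: ŷ = -29 + 10·5 = 21; e = 17 − 21 = -4
h=6: ŷ = -29 + 10·6 = 31; e = 29 − 31 = -2
h=7: ŷ = -29 + 10·7 = 41; e = 40 − 41 = -1
h=8: ŷ = -29 + 10·8 = 51; e = 47 − 51 = -4
h=9: ŷ = -29 + 10·9 = 61; e = 67 − 61 = 6
Largest |e| is 6 at h = 9, residual 6.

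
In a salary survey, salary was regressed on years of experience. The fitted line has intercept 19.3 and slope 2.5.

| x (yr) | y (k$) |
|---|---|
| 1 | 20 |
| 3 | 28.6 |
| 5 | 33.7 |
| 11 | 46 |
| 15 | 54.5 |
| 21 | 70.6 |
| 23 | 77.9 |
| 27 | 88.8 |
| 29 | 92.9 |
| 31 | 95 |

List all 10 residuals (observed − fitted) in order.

x=1: ŷ = 19.3 + 2.5·1 = 21.8; r = 20 − 21.8 = -1.8
x=3: ŷ = 19.3 + 2.5·3 = 26.8; r = 28.6 − 26.8 = 1.8
x=5: ŷ = 19.3 + 2.5·5 = 31.8; r = 33.7 − 31.8 = 1.9
x=11: ŷ = 19.3 + 2.5·11 = 46.8; r = 46 − 46.8 = -0.8
x=15: ŷ = 19.3 + 2.5·15 = 56.8; r = 54.5 − 56.8 = -2.3
x=21: ŷ = 19.3 + 2.5·21 = 71.8; r = 70.6 − 71.8 = -1.2
x=23: ŷ = 19.3 + 2.5·23 = 76.8; r = 77.9 − 76.8 = 1.1
x=27: ŷ = 19.3 + 2.5·27 = 86.8; r = 88.8 − 86.8 = 2
x=29: ŷ = 19.3 + 2.5·29 = 91.8; r = 92.9 − 91.8 = 1.1
x=31: ŷ = 19.3 + 2.5·31 = 96.8; r = 95 − 96.8 = -1.8

-1.8, 1.8, 1.9, -0.8, -2.3, -1.2, 1.1, 2, 1.1, -1.8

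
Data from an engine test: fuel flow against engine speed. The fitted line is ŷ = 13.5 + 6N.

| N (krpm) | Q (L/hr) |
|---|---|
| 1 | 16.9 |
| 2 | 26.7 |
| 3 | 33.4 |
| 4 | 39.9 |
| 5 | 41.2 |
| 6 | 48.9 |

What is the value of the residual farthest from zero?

N=1: ŷ = 13.5 + 6·1 = 19.5; r = 16.9 − 19.5 = -2.6
N=2: ŷ = 13.5 + 6·2 = 25.5; r = 26.7 − 25.5 = 1.2
N=3: ŷ = 13.5 + 6·3 = 31.5; r = 33.4 − 31.5 = 1.9
N=4: ŷ = 13.5 + 6·4 = 37.5; r = 39.9 − 37.5 = 2.4
N=5: ŷ = 13.5 + 6·5 = 43.5; r = 41.2 − 43.5 = -2.3
N=6: ŷ = 13.5 + 6·6 = 49.5; r = 48.9 − 49.5 = -0.6
Largest |r| is 2.6 at N = 1, residual -2.6.

r = -2.6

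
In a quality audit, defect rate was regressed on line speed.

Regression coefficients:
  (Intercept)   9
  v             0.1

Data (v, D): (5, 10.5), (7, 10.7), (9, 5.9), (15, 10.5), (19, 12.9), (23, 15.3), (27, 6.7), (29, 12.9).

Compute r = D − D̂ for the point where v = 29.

D̂ = 9 + 0.1·29 = 11.9
r = 12.9 − 11.9 = 1

r = 1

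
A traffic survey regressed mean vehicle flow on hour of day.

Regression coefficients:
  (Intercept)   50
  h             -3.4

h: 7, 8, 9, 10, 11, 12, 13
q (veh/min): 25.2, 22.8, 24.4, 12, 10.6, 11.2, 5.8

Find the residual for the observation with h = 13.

e = 0

ŷ = 50 − 3.4·13 = 5.8
e = 5.8 − 5.8 = 0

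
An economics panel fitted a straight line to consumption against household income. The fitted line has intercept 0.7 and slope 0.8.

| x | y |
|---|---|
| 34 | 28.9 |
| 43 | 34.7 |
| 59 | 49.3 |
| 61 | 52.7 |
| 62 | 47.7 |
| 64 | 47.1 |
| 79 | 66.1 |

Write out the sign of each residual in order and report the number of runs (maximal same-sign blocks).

x=34: ŷ = 0.7 + 0.8·34 = 27.9; e = 28.9 − 27.9 = 1
x=43: ŷ = 0.7 + 0.8·43 = 35.1; e = 34.7 − 35.1 = -0.4
x=59: ŷ = 0.7 + 0.8·59 = 47.9; e = 49.3 − 47.9 = 1.4
x=61: ŷ = 0.7 + 0.8·61 = 49.5; e = 52.7 − 49.5 = 3.2
x=62: ŷ = 0.7 + 0.8·62 = 50.3; e = 47.7 − 50.3 = -2.6
x=64: ŷ = 0.7 + 0.8·64 = 51.9; e = 47.1 − 51.9 = -4.8
x=79: ŷ = 0.7 + 0.8·79 = 63.9; e = 66.1 − 63.9 = 2.2
Signs: + − + + − − +
Runs: +×1, −×1, +×2, −×2, +×1 → 5

5 runs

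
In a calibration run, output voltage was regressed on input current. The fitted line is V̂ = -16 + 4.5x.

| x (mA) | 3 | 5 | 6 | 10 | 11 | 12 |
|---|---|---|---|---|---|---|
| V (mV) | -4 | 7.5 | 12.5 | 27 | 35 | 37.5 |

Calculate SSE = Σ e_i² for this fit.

x=3: V̂ = -16 + 4.5·3 = -2.5; e = -4 − (-2.5) = -1.5
x=5: V̂ = -16 + 4.5·5 = 6.5; e = 7.5 − 6.5 = 1
x=6: V̂ = -16 + 4.5·6 = 11; e = 12.5 − 11 = 1.5
x=10: V̂ = -16 + 4.5·10 = 29; e = 27 − 29 = -2
x=11: V̂ = -16 + 4.5·11 = 33.5; e = 35 − 33.5 = 1.5
x=12: V̂ = -16 + 4.5·12 = 38; e = 37.5 − 38 = -0.5
SSE = 2.25 + 1 + 2.25 + 4 + 2.25 + 0.25 = 12

SSE = 12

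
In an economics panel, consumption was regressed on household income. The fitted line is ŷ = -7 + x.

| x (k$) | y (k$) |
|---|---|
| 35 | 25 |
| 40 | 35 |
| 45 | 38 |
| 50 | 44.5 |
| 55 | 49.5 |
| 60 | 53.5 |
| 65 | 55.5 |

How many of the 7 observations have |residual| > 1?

x=35: ŷ = -7 + 35 = 28; e = 25 − 28 = -3
x=40: ŷ = -7 + 40 = 33; e = 35 − 33 = 2
x=45: ŷ = -7 + 45 = 38; e = 38 − 38 = 0
x=50: ŷ = -7 + 50 = 43; e = 44.5 − 43 = 1.5
x=55: ŷ = -7 + 55 = 48; e = 49.5 − 48 = 1.5
x=60: ŷ = -7 + 60 = 53; e = 53.5 − 53 = 0.5
x=65: ŷ = -7 + 65 = 58; e = 55.5 − 58 = -2.5
|e| > 1: x=35 (|e|=3), x=40 (|e|=2), x=50 (|e|=1.5), x=55 (|e|=1.5), x=65 (|e|=2.5) → 5

5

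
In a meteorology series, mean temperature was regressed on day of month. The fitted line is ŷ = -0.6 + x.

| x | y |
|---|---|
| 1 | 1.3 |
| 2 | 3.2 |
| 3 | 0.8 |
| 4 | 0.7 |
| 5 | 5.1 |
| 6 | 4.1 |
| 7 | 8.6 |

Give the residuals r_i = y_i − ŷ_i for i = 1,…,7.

x=1: ŷ = -0.6 + 1 = 0.4; r = 1.3 − 0.4 = 0.9
x=2: ŷ = -0.6 + 2 = 1.4; r = 3.2 − 1.4 = 1.8
x=3: ŷ = -0.6 + 3 = 2.4; r = 0.8 − 2.4 = -1.6
x=4: ŷ = -0.6 + 4 = 3.4; r = 0.7 − 3.4 = -2.7
x=5: ŷ = -0.6 + 5 = 4.4; r = 5.1 − 4.4 = 0.7
x=6: ŷ = -0.6 + 6 = 5.4; r = 4.1 − 5.4 = -1.3
x=7: ŷ = -0.6 + 7 = 6.4; r = 8.6 − 6.4 = 2.2

0.9, 1.8, -1.6, -2.7, 0.7, -1.3, 2.2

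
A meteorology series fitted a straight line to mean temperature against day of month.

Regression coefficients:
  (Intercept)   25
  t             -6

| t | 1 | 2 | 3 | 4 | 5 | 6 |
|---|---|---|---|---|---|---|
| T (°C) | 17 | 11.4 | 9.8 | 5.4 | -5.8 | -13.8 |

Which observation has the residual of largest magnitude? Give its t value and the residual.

t = 4, e = 4.4

t=1: ŷ = 25 − 6·1 = 19; e = 17 − 19 = -2
t=2: ŷ = 25 − 6·2 = 13; e = 11.4 − 13 = -1.6
t=3: ŷ = 25 − 6·3 = 7; e = 9.8 − 7 = 2.8
t=4: ŷ = 25 − 6·4 = 1; e = 5.4 − 1 = 4.4
t=5: ŷ = 25 − 6·5 = -5; e = -5.8 − (-5) = -0.8
t=6: ŷ = 25 − 6·6 = -11; e = -13.8 − (-11) = -2.8
Largest |e| is 4.4 at t = 4, residual 4.4.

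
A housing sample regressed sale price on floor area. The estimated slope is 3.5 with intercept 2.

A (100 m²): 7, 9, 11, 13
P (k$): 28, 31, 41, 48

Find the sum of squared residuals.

A=7: P̂ = 2 + 3.5·7 = 26.5; e = 28 − 26.5 = 1.5
A=9: P̂ = 2 + 3.5·9 = 33.5; e = 31 − 33.5 = -2.5
A=11: P̂ = 2 + 3.5·11 = 40.5; e = 41 − 40.5 = 0.5
A=13: P̂ = 2 + 3.5·13 = 47.5; e = 48 − 47.5 = 0.5
SSE = 2.25 + 6.25 + 0.25 + 0.25 = 9

SSE = 9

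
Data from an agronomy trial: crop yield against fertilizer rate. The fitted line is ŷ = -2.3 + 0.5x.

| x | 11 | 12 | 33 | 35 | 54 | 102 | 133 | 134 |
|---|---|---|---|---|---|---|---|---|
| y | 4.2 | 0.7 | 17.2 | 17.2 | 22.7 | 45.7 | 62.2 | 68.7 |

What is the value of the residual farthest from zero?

e = 4

x=11: ŷ = -2.3 + 0.5·11 = 3.2; e = 4.2 − 3.2 = 1
x=12: ŷ = -2.3 + 0.5·12 = 3.7; e = 0.7 − 3.7 = -3
x=33: ŷ = -2.3 + 0.5·33 = 14.2; e = 17.2 − 14.2 = 3
x=35: ŷ = -2.3 + 0.5·35 = 15.2; e = 17.2 − 15.2 = 2
x=54: ŷ = -2.3 + 0.5·54 = 24.7; e = 22.7 − 24.7 = -2
x=102: ŷ = -2.3 + 0.5·102 = 48.7; e = 45.7 − 48.7 = -3
x=133: ŷ = -2.3 + 0.5·133 = 64.2; e = 62.2 − 64.2 = -2
x=134: ŷ = -2.3 + 0.5·134 = 64.7; e = 68.7 − 64.7 = 4
Largest |e| is 4 at x = 134, residual 4.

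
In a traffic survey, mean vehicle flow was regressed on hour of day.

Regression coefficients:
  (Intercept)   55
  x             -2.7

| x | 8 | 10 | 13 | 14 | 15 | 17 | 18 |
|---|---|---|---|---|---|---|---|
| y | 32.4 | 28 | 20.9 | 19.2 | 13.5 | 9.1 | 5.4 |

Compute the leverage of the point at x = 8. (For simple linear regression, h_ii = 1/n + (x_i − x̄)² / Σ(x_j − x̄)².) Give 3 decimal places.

x̄ = (8 + 10 + 13 + 14 + 15 + 17 + 18)/7 = 13.5714
Σ(x − x̄)² = 31.0408 + 12.7551 + 0.326531 + 0.183673 + 2.04082 + 11.7551 + 19.6122 = 77.7143
h = 1/7 + (-5.57143)²/77.7143 = 0.142857 + 0.399422 = 0.542

h = 0.542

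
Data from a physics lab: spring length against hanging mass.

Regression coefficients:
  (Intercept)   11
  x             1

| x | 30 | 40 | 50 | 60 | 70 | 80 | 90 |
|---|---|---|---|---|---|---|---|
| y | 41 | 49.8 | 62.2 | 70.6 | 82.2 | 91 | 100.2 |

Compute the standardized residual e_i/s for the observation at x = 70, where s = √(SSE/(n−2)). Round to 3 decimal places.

1.186

x=30: ŷ = 11 + 30 = 41; e = 41 − 41 = 0
x=40: ŷ = 11 + 40 = 51; e = 49.8 − 51 = -1.2
x=50: ŷ = 11 + 50 = 61; e = 62.2 − 61 = 1.2
x=60: ŷ = 11 + 60 = 71; e = 70.6 − 71 = -0.4
x=70: ŷ = 11 + 70 = 81; e = 82.2 − 81 = 1.2
x=80: ŷ = 11 + 80 = 91; e = 91 − 91 = 0
x=90: ŷ = 11 + 90 = 101; e = 100.2 − 101 = -0.8
SSE = 0 + 1.44 + 1.44 + 0.16 + 1.44 + 0 + 0.64 = 5.12
s = √(5.12/5) = 1.01193
e/s = 1.2 / 1.01193 = 1.186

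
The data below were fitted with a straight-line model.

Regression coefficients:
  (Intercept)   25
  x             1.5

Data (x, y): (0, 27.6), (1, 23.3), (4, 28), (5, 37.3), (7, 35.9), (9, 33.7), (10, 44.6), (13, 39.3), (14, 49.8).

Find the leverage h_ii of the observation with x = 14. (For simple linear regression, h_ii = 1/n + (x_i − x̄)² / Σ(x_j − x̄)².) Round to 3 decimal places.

x̄ = (0 + 1 + 4 + 5 + 7 + 9 + 10 + 13 + 14)/9 = 7
Σ(x − x̄)² = 49 + 36 + 9 + 4 + 0 + 4 + 9 + 36 + 49 = 196
h = 1/9 + (7)²/196 = 0.111111 + 0.25 = 0.361

h = 0.361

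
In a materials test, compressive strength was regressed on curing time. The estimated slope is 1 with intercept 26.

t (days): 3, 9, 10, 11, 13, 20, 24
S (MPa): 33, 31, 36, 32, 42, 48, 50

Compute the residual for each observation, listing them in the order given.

4, -4, 0, -5, 3, 2, 0

t=3: ŷ = 26 + 3 = 29; r = 33 − 29 = 4
t=9: ŷ = 26 + 9 = 35; r = 31 − 35 = -4
t=10: ŷ = 26 + 10 = 36; r = 36 − 36 = 0
t=11: ŷ = 26 + 11 = 37; r = 32 − 37 = -5
t=13: ŷ = 26 + 13 = 39; r = 42 − 39 = 3
t=20: ŷ = 26 + 20 = 46; r = 48 − 46 = 2
t=24: ŷ = 26 + 24 = 50; r = 50 − 50 = 0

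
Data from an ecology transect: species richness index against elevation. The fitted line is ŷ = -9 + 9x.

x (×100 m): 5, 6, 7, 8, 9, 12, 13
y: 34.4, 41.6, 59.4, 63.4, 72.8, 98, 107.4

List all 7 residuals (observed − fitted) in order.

-1.6, -3.4, 5.4, 0.4, 0.8, -1, -0.6

x=5: ŷ = -9 + 9·5 = 36; r = 34.4 − 36 = -1.6
x=6: ŷ = -9 + 9·6 = 45; r = 41.6 − 45 = -3.4
x=7: ŷ = -9 + 9·7 = 54; r = 59.4 − 54 = 5.4
x=8: ŷ = -9 + 9·8 = 63; r = 63.4 − 63 = 0.4
x=9: ŷ = -9 + 9·9 = 72; r = 72.8 − 72 = 0.8
x=12: ŷ = -9 + 9·12 = 99; r = 98 − 99 = -1
x=13: ŷ = -9 + 9·13 = 108; r = 107.4 − 108 = -0.6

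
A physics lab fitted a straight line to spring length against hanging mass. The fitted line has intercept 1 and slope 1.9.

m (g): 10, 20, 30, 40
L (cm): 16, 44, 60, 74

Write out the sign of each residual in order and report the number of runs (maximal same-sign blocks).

m=10: L̂ = 1 + 1.9·10 = 20; r = 16 − 20 = -4
m=20: L̂ = 1 + 1.9·20 = 39; r = 44 − 39 = 5
m=30: L̂ = 1 + 1.9·30 = 58; r = 60 − 58 = 2
m=40: L̂ = 1 + 1.9·40 = 77; r = 74 − 77 = -3
Signs: − + + −
Runs: −×1, +×2, −×1 → 3

3 runs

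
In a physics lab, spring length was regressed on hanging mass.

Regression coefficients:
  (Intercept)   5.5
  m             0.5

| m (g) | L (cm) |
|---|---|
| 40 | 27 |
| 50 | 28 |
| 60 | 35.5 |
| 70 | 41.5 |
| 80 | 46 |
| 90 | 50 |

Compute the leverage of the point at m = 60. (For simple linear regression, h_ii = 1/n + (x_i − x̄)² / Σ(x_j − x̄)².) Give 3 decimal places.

m̄ = (40 + 50 + 60 + 70 + 80 + 90)/6 = 65
Σ(m − m̄)² = 625 + 225 + 25 + 25 + 225 + 625 = 1750
h = 1/6 + (-5)²/1750 = 0.166667 + 0.0142857 = 0.181

h = 0.181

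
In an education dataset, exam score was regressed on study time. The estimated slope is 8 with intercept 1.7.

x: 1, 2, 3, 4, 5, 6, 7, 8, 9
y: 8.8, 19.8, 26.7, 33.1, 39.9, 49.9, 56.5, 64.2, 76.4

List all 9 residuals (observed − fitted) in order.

-0.9, 2.1, 1, -0.6, -1.8, 0.2, -1.2, -1.5, 2.7

x=1: ŷ = 1.7 + 8·1 = 9.7; e = 8.8 − 9.7 = -0.9
x=2: ŷ = 1.7 + 8·2 = 17.7; e = 19.8 − 17.7 = 2.1
x=3: ŷ = 1.7 + 8·3 = 25.7; e = 26.7 − 25.7 = 1
x=4: ŷ = 1.7 + 8·4 = 33.7; e = 33.1 − 33.7 = -0.6
x=5: ŷ = 1.7 + 8·5 = 41.7; e = 39.9 − 41.7 = -1.8
x=6: ŷ = 1.7 + 8·6 = 49.7; e = 49.9 − 49.7 = 0.2
x=7: ŷ = 1.7 + 8·7 = 57.7; e = 56.5 − 57.7 = -1.2
x=8: ŷ = 1.7 + 8·8 = 65.7; e = 64.2 − 65.7 = -1.5
x=9: ŷ = 1.7 + 8·9 = 73.7; e = 76.4 − 73.7 = 2.7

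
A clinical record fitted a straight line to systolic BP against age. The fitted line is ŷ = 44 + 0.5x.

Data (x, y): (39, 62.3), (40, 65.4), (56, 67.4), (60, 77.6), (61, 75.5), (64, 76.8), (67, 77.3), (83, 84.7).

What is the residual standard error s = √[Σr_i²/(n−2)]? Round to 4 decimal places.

x=39: ŷ = 44 + 0.5·39 = 63.5; r = 62.3 − 63.5 = -1.2
x=40: ŷ = 44 + 0.5·40 = 64; r = 65.4 − 64 = 1.4
x=56: ŷ = 44 + 0.5·56 = 72; r = 67.4 − 72 = -4.6
x=60: ŷ = 44 + 0.5·60 = 74; r = 77.6 − 74 = 3.6
x=61: ŷ = 44 + 0.5·61 = 74.5; r = 75.5 − 74.5 = 1
x=64: ŷ = 44 + 0.5·64 = 76; r = 76.8 − 76 = 0.8
x=67: ŷ = 44 + 0.5·67 = 77.5; r = 77.3 − 77.5 = -0.2
x=83: ŷ = 44 + 0.5·83 = 85.5; r = 84.7 − 85.5 = -0.8
SSE = 1.44 + 1.96 + 21.16 + 12.96 + 1 + 0.64 + 0.04 + 0.64 = 39.84
s = √(39.84/6) = √6.64 ≈ 2.5768

s = 2.5768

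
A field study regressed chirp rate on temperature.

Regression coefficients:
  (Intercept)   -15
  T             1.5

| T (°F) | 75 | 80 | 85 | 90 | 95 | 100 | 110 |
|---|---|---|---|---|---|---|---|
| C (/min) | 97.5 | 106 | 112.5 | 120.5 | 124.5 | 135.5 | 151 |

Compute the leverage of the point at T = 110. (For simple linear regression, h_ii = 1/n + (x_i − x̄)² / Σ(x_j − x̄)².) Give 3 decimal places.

T̄ = (75 + 80 + 85 + 90 + 95 + 100 + 110)/7 = 90.7143
Σ(T − T̄)² = 246.939 + 114.796 + 32.6531 + 0.510204 + 18.3673 + 86.2245 + 371.939 = 871.429
h = 1/7 + (19.2857)²/871.429 = 0.142857 + 0.426815 = 0.570

h = 0.570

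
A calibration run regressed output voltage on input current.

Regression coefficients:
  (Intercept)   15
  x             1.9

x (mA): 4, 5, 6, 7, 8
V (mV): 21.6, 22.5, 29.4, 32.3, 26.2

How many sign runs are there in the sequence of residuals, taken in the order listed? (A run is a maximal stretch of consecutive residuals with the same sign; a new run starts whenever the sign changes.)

x=4: V̂ = 15 + 1.9·4 = 22.6; r = 21.6 − 22.6 = -1
x=5: V̂ = 15 + 1.9·5 = 24.5; r = 22.5 − 24.5 = -2
x=6: V̂ = 15 + 1.9·6 = 26.4; r = 29.4 − 26.4 = 3
x=7: V̂ = 15 + 1.9·7 = 28.3; r = 32.3 − 28.3 = 4
x=8: V̂ = 15 + 1.9·8 = 30.2; r = 26.2 − 30.2 = -4
Signs: − − + + −
Runs: −×2, +×2, −×1 → 3

3 runs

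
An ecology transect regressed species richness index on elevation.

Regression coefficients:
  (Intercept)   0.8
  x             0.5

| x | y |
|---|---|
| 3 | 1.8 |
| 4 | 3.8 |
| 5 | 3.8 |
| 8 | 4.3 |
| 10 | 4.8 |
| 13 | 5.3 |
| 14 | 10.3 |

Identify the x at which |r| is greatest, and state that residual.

x=3: ŷ = 0.8 + 0.5·3 = 2.3; r = 1.8 − 2.3 = -0.5
x=4: ŷ = 0.8 + 0.5·4 = 2.8; r = 3.8 − 2.8 = 1
x=5: ŷ = 0.8 + 0.5·5 = 3.3; r = 3.8 − 3.3 = 0.5
x=8: ŷ = 0.8 + 0.5·8 = 4.8; r = 4.3 − 4.8 = -0.5
x=10: ŷ = 0.8 + 0.5·10 = 5.8; r = 4.8 − 5.8 = -1
x=13: ŷ = 0.8 + 0.5·13 = 7.3; r = 5.3 − 7.3 = -2
x=14: ŷ = 0.8 + 0.5·14 = 7.8; r = 10.3 − 7.8 = 2.5
Largest |r| is 2.5 at x = 14, residual 2.5.

x = 14, r = 2.5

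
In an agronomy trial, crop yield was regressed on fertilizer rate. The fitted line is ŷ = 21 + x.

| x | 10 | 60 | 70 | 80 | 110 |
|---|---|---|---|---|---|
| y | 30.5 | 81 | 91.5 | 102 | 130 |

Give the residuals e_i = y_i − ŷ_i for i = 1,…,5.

-0.5, 0, 0.5, 1, -1

x=10: ŷ = 21 + 10 = 31; e = 30.5 − 31 = -0.5
x=60: ŷ = 21 + 60 = 81; e = 81 − 81 = 0
x=70: ŷ = 21 + 70 = 91; e = 91.5 − 91 = 0.5
x=80: ŷ = 21 + 80 = 101; e = 102 − 101 = 1
x=110: ŷ = 21 + 110 = 131; e = 130 − 131 = -1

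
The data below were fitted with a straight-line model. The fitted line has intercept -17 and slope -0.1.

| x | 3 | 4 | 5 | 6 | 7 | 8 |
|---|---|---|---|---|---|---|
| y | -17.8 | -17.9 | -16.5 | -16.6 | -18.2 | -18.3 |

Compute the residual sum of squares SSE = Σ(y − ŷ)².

SSE = 3

x=3: ŷ = -17 − 0.1·3 = -17.3; e = -17.8 − (-17.3) = -0.5
x=4: ŷ = -17 − 0.1·4 = -17.4; e = -17.9 − (-17.4) = -0.5
x=5: ŷ = -17 − 0.1·5 = -17.5; e = -16.5 − (-17.5) = 1
x=6: ŷ = -17 − 0.1·6 = -17.6; e = -16.6 − (-17.6) = 1
x=7: ŷ = -17 − 0.1·7 = -17.7; e = -18.2 − (-17.7) = -0.5
x=8: ŷ = -17 − 0.1·8 = -17.8; e = -18.3 − (-17.8) = -0.5
SSE = 0.25 + 0.25 + 1 + 1 + 0.25 + 0.25 = 3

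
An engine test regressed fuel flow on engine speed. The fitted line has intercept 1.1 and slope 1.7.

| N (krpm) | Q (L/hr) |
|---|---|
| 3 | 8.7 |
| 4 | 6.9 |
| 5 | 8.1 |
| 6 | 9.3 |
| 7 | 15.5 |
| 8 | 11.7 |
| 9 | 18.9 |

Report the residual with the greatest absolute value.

N=3: Q̂ = 1.1 + 1.7·3 = 6.2; e = 8.7 − 6.2 = 2.5
N=4: Q̂ = 1.1 + 1.7·4 = 7.9; e = 6.9 − 7.9 = -1
N=5: Q̂ = 1.1 + 1.7·5 = 9.6; e = 8.1 − 9.6 = -1.5
N=6: Q̂ = 1.1 + 1.7·6 = 11.3; e = 9.3 − 11.3 = -2
N=7: Q̂ = 1.1 + 1.7·7 = 13; e = 15.5 − 13 = 2.5
N=8: Q̂ = 1.1 + 1.7·8 = 14.7; e = 11.7 − 14.7 = -3
N=9: Q̂ = 1.1 + 1.7·9 = 16.4; e = 18.9 − 16.4 = 2.5
Largest |e| is 3 at N = 8, residual -3.

e = -3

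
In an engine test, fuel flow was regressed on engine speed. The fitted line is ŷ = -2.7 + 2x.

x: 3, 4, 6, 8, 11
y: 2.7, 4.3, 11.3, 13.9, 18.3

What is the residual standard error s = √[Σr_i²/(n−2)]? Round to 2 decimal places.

s = 1.50

x=3: ŷ = -2.7 + 2·3 = 3.3; r = 2.7 − 3.3 = -0.6
x=4: ŷ = -2.7 + 2·4 = 5.3; r = 4.3 − 5.3 = -1
x=6: ŷ = -2.7 + 2·6 = 9.3; r = 11.3 − 9.3 = 2
x=8: ŷ = -2.7 + 2·8 = 13.3; r = 13.9 − 13.3 = 0.6
x=11: ŷ = -2.7 + 2·11 = 19.3; r = 18.3 − 19.3 = -1
SSE = 0.36 + 1 + 4 + 0.36 + 1 = 6.72
s = √(6.72/3) = √2.24 ≈ 1.50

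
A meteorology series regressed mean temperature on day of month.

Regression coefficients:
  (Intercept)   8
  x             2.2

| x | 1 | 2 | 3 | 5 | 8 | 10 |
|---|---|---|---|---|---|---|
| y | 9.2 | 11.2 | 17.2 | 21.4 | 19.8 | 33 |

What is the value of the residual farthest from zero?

x=1: ŷ = 8 + 2.2·1 = 10.2; r = 9.2 − 10.2 = -1
x=2: ŷ = 8 + 2.2·2 = 12.4; r = 11.2 − 12.4 = -1.2
x=3: ŷ = 8 + 2.2·3 = 14.6; r = 17.2 − 14.6 = 2.6
x=5: ŷ = 8 + 2.2·5 = 19; r = 21.4 − 19 = 2.4
x=8: ŷ = 8 + 2.2·8 = 25.6; r = 19.8 − 25.6 = -5.8
x=10: ŷ = 8 + 2.2·10 = 30; r = 33 − 30 = 3
Largest |r| is 5.8 at x = 8, residual -5.8.

r = -5.8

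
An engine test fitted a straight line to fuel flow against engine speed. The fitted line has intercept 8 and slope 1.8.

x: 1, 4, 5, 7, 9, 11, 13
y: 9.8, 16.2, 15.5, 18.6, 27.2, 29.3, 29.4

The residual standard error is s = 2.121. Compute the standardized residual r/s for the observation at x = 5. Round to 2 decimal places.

ŷ = 8 + 1.8·5 = 17
r = 15.5 − 17 = -1.5
r/s = -1.5 / 2.121 = -0.71

-0.71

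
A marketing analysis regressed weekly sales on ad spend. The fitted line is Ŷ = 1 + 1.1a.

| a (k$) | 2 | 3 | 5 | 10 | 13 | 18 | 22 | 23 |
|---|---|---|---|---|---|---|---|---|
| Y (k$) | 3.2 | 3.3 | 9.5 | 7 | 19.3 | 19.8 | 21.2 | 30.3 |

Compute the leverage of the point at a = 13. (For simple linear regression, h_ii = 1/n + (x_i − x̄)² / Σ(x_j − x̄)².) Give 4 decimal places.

h = 0.1270

ā = (2 + 3 + 5 + 10 + 13 + 18 + 22 + 23)/8 = 12
Σ(a − ā)² = 100 + 81 + 49 + 4 + 1 + 36 + 100 + 121 = 492
h = 1/8 + (1)²/492 = 0.125 + 0.00203252 = 0.1270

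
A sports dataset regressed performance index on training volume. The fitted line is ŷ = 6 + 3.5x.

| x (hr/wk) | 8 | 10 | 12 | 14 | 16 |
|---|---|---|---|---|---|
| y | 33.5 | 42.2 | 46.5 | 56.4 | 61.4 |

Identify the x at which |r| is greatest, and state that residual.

x = 12, r = -1.5

x=8: ŷ = 6 + 3.5·8 = 34; r = 33.5 − 34 = -0.5
x=10: ŷ = 6 + 3.5·10 = 41; r = 42.2 − 41 = 1.2
x=12: ŷ = 6 + 3.5·12 = 48; r = 46.5 − 48 = -1.5
x=14: ŷ = 6 + 3.5·14 = 55; r = 56.4 − 55 = 1.4
x=16: ŷ = 6 + 3.5·16 = 62; r = 61.4 − 62 = -0.6
Largest |r| is 1.5 at x = 12, residual -1.5.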